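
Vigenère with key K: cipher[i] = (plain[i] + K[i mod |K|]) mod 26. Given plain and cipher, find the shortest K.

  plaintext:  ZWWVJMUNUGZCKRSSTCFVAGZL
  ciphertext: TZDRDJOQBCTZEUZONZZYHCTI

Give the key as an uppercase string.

  i= 0: T-Z = 20 → U
  i= 1: Z-W =  3 → D
  i= 2: D-W =  7 → H
  i= 3: R-V = 22 → W
  i= 4: D-J = 20 → U
  i= 5: J-M = 23 → X
  i= 6: O-U = 20 → U
  i= 7: Q-N =  3 → D
  i= 8: B-U =  7 → H
  i= 9: C-G = 22 → W
  i=10: T-Z = 20 → U
  i=11: Z-C = 23 → X
  i=12: E-K = 20 → U
  i=13: U-R =  3 → D
  i=14: Z-S =  7 → H
  i=15: O-S = 22 → W
  i=16: N-T = 20 → U
  i=17: Z-C = 23 → X
  i=18: Z-F = 20 → U
  i=19: Y-V =  3 → D
  i=20: H-A =  7 → H
  i=21: C-G = 22 → W
  i=22: T-Z = 20 → U
  i=23: I-L = 23 → X
  shifts repeat with period 6: UDHWUX

UDHWUX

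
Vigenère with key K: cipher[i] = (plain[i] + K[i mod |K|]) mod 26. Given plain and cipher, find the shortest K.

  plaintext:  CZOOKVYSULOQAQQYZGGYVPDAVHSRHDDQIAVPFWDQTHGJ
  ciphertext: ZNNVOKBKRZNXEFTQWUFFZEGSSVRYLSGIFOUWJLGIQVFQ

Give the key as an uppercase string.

XOZHEPDS

  i= 0: Z-C = 23 → X
  i= 1: N-Z = 14 → O
  i= 2: N-O = 25 → Z
  i= 3: V-O =  7 → H
  i= 4: O-K =  4 → E
  i= 5: K-V = 15 → P
  i= 6: B-Y =  3 → D
  i= 7: K-S = 18 → S
  i= 8: R-U = 23 → X
  i= 9: Z-L = 14 → O
  i=10: N-O = 25 → Z
  i=11: X-Q =  7 → H
  i=12: E-A =  4 → E
  i=13: F-Q = 15 → P
  i=14: T-Q =  3 → D
  i=15: Q-Y = 18 → S
  i=16: W-Z = 23 → X
  i=17: U-G = 14 → O
  i=18: F-G = 25 → Z
  i=19: F-Y =  7 → H
  i=20: Z-V =  4 → E
  i=21: E-P = 15 → P
  i=22: G-D =  3 → D
  i=23: S-A = 18 → S
  i=24: S-V = 23 → X
  i=25: V-H = 14 → O
  i=26: R-S = 25 → Z
  i=27: Y-R =  7 → H
  i=28: L-H =  4 → E
  i=29: S-D = 15 → P
  i=30: G-D =  3 → D
  i=31: I-Q = 18 → S
  i=32: F-I = 23 → X
  i=33: O-A = 14 → O
  i=34: U-V = 25 → Z
  i=35: W-P =  7 → H
  i=36: J-F =  4 → E
  i=37: L-W = 15 → P
  i=38: G-D =  3 → D
  i=39: I-Q = 18 → S
  i=40: Q-T = 23 → X
  i=41: V-H = 14 → O
  i=42: F-G = 25 → Z
  i=43: Q-J =  7 → H
  shifts repeat with period 8: XOZHEPDS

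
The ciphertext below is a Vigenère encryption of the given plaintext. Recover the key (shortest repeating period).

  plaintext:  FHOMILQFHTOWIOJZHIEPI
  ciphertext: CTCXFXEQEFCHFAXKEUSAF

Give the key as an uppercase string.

XMOL

  i= 0: C-F = 23 → X
  i= 1: T-H = 12 → M
  i= 2: C-O = 14 → O
  i= 3: X-M = 11 → L
  i= 4: F-I = 23 → X
  i= 5: X-L = 12 → M
  i= 6: E-Q = 14 → O
  i= 7: Q-F = 11 → L
  i= 8: E-H = 23 → X
  i= 9: F-T = 12 → M
  i=10: C-O = 14 → O
  i=11: H-W = 11 → L
  i=12: F-I = 23 → X
  i=13: A-O = 12 → M
  i=14: X-J = 14 → O
  i=15: K-Z = 11 → L
  i=16: E-H = 23 → X
  i=17: U-I = 12 → M
  i=18: S-E = 14 → O
  i=19: A-P = 11 → L
  i=20: F-I = 23 → X
  shifts repeat with period 4: XMOL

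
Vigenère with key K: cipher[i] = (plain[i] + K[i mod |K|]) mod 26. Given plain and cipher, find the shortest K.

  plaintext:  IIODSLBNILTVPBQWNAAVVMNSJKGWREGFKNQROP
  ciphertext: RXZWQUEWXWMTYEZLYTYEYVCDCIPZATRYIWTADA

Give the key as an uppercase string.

  i= 0: R-I =  9 → J
  i= 1: X-I = 15 → P
  i= 2: Z-O = 11 → L
  i= 3: W-D = 19 → T
  i= 4: Q-S = 24 → Y
  i= 5: U-L =  9 → J
  i= 6: E-B =  3 → D
  i= 7: W-N =  9 → J
  i= 8: X-I = 15 → P
  i= 9: W-L = 11 → L
  i=10: M-T = 19 → T
  i=11: T-V = 24 → Y
  i=12: Y-P =  9 → J
  i=13: E-B =  3 → D
  i=14: Z-Q =  9 → J
  i=15: L-W = 15 → P
  i=16: Y-N = 11 → L
  i=17: T-A = 19 → T
  i=18: Y-A = 24 → Y
  i=19: E-V =  9 → J
  i=20: Y-V =  3 → D
  i=21: V-M =  9 → J
  i=22: C-N = 15 → P
  i=23: D-S = 11 → L
  i=24: C-J = 19 → T
  i=25: I-K = 24 → Y
  i=26: P-G =  9 → J
  i=27: Z-W =  3 → D
  i=28: A-R =  9 → J
  i=29: T-E = 15 → P
  i=30: R-G = 11 → L
  i=31: Y-F = 19 → T
  i=32: I-K = 24 → Y
  i=33: W-N =  9 → J
  i=34: T-Q =  3 → D
  i=35: A-R =  9 → J
  i=36: D-O = 15 → P
  i=37: A-P = 11 → L
  shifts repeat with period 7: JPLTYJD

JPLTYJD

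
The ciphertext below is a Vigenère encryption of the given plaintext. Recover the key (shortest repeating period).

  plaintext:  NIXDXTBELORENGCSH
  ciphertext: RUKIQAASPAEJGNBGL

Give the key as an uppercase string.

  i= 0: R-N =  4 → E
  i= 1: U-I = 12 → M
  i= 2: K-X = 13 → N
  i= 3: I-D =  5 → F
  i= 4: Q-X = 19 → T
  i= 5: A-T =  7 → H
  i= 6: A-B = 25 → Z
  i= 7: S-E = 14 → O
  i= 8: P-L =  4 → E
  i= 9: A-O = 12 → M
  i=10: E-R = 13 → N
  i=11: J-E =  5 → F
  i=12: G-N = 19 → T
  i=13: N-G =  7 → H
  i=14: B-C = 25 → Z
  i=15: G-S = 14 → O
  i=16: L-H =  4 → E
  shifts repeat with period 8: EMNFTHZO

EMNFTHZO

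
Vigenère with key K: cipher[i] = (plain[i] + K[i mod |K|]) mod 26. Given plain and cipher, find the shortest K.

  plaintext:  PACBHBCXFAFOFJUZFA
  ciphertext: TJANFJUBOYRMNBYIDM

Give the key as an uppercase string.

EJYMYIS

  i= 0: T-P =  4 → E
  i= 1: J-A =  9 → J
  i= 2: A-C = 24 → Y
  i= 3: N-B = 12 → M
  i= 4: F-H = 24 → Y
  i= 5: J-B =  8 → I
  i= 6: U-C = 18 → S
  i= 7: B-X =  4 → E
  i= 8: O-F =  9 → J
  i= 9: Y-A = 24 → Y
  i=10: R-F = 12 → M
  i=11: M-O = 24 → Y
  i=12: N-F =  8 → I
  i=13: B-J = 18 → S
  i=14: Y-U =  4 → E
  i=15: I-Z =  9 → J
  i=16: D-F = 24 → Y
  i=17: M-A = 12 → M
  shifts repeat with period 7: EJYMYIS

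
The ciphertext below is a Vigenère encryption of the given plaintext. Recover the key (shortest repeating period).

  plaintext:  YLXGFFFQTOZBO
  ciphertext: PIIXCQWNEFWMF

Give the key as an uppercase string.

RXL

  i= 0: P-Y = 17 → R
  i= 1: I-L = 23 → X
  i= 2: I-X = 11 → L
  i= 3: X-G = 17 → R
  i= 4: C-F = 23 → X
  i= 5: Q-F = 11 → L
  i= 6: W-F = 17 → R
  i= 7: N-Q = 23 → X
  i= 8: E-T = 11 → L
  i= 9: F-O = 17 → R
  i=10: W-Z = 23 → X
  i=11: M-B = 11 → L
  i=12: F-O = 17 → R
  shifts repeat with period 3: RXL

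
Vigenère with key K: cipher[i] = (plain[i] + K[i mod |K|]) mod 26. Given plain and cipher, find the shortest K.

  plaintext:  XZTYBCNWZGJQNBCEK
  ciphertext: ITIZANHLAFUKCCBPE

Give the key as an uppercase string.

  i= 0: I-X = 11 → L
  i= 1: T-Z = 20 → U
  i= 2: I-T = 15 → P
  i= 3: Z-Y =  1 → B
  i= 4: A-B = 25 → Z
  i= 5: N-C = 11 → L
  i= 6: H-N = 20 → U
  i= 7: L-W = 15 → P
  i= 8: A-Z =  1 → B
  i= 9: F-G = 25 → Z
  i=10: U-J = 11 → L
  i=11: K-Q = 20 → U
  i=12: C-N = 15 → P
  i=13: C-B =  1 → B
  i=14: B-C = 25 → Z
  i=15: P-E = 11 → L
  i=16: E-K = 20 → U
  shifts repeat with period 5: LUPBZ

LUPBZ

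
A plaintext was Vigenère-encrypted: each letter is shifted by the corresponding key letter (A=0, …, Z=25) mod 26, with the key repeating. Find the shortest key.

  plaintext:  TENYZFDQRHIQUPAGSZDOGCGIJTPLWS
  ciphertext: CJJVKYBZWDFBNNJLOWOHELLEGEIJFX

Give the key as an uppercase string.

  i= 0: C-T =  9 → J
  i= 1: J-E =  5 → F
  i= 2: J-N = 22 → W
  i= 3: V-Y = 23 → X
  i= 4: K-Z = 11 → L
  i= 5: Y-F = 19 → T
  i= 6: B-D = 24 → Y
  i= 7: Z-Q =  9 → J
  i= 8: W-R =  5 → F
  i= 9: D-H = 22 → W
  i=10: F-I = 23 → X
  i=11: B-Q = 11 → L
  i=12: N-U = 19 → T
  i=13: N-P = 24 → Y
  i=14: J-A =  9 → J
  i=15: L-G =  5 → F
  i=16: O-S = 22 → W
  i=17: W-Z = 23 → X
  i=18: O-D = 11 → L
  i=19: H-O = 19 → T
  i=20: E-G = 24 → Y
  i=21: L-C =  9 → J
  i=22: L-G =  5 → F
  i=23: E-I = 22 → W
  i=24: G-J = 23 → X
  i=25: E-T = 11 → L
  i=26: I-P = 19 → T
  i=27: J-L = 24 → Y
  i=28: F-W =  9 → J
  i=29: X-S =  5 → F
  shifts repeat with period 7: JFWXLTY

JFWXLTY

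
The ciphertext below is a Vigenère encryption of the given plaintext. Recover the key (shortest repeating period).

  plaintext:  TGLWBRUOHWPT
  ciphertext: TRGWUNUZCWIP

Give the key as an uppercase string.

  i= 0: T-T =  0 → A
  i= 1: R-G = 11 → L
  i= 2: G-L = 21 → V
  i= 3: W-W =  0 → A
  i= 4: U-B = 19 → T
  i= 5: N-R = 22 → W
  i= 6: U-U =  0 → A
  i= 7: Z-O = 11 → L
  i= 8: C-H = 21 → V
  i= 9: W-W =  0 → A
  i=10: I-P = 19 → T
  i=11: P-T = 22 → W
  shifts repeat with period 6: ALVATW

ALVATW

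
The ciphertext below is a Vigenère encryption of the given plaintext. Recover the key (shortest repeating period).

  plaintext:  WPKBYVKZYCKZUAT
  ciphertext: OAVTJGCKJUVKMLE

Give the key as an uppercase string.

  i= 0: O-W = 18 → S
  i= 1: A-P = 11 → L
  i= 2: V-K = 11 → L
  i= 3: T-B = 18 → S
  i= 4: J-Y = 11 → L
  i= 5: G-V = 11 → L
  i= 6: C-K = 18 → S
  i= 7: K-Z = 11 → L
  i= 8: J-Y = 11 → L
  i= 9: U-C = 18 → S
  i=10: V-K = 11 → L
  i=11: K-Z = 11 → L
  i=12: M-U = 18 → S
  i=13: L-A = 11 → L
  i=14: E-T = 11 → L
  shifts repeat with period 3: SLL

SLL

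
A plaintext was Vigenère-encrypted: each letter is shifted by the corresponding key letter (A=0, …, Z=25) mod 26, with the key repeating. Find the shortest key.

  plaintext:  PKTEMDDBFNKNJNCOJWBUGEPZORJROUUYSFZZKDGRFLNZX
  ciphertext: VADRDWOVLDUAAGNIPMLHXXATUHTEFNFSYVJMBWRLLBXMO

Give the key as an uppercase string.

  i= 0: V-P =  6 → G
  i= 1: A-K = 16 → Q
  i= 2: D-T = 10 → K
  i= 3: R-E = 13 → N
  i= 4: D-M = 17 → R
  i= 5: W-D = 19 → T
  i= 6: O-D = 11 → L
  i= 7: V-B = 20 → U
  i= 8: L-F =  6 → G
  i= 9: D-N = 16 → Q
  i=10: U-K = 10 → K
  i=11: A-N = 13 → N
  i=12: A-J = 17 → R
  i=13: G-N = 19 → T
  i=14: N-C = 11 → L
  i=15: I-O = 20 → U
  i=16: P-J =  6 → G
  i=17: M-W = 16 → Q
  i=18: L-B = 10 → K
  i=19: H-U = 13 → N
  i=20: X-G = 17 → R
  i=21: X-E = 19 → T
  i=22: A-P = 11 → L
  i=23: T-Z = 20 → U
  i=24: U-O =  6 → G
  i=25: H-R = 16 → Q
  i=26: T-J = 10 → K
  i=27: E-R = 13 → N
  i=28: F-O = 17 → R
  i=29: N-U = 19 → T
  i=30: F-U = 11 → L
  i=31: S-Y = 20 → U
  i=32: Y-S =  6 → G
  i=33: V-F = 16 → Q
  i=34: J-Z = 10 → K
  i=35: M-Z = 13 → N
  i=36: B-K = 17 → R
  i=37: W-D = 19 → T
  i=38: R-G = 11 → L
  i=39: L-R = 20 → U
  i=40: L-F =  6 → G
  i=41: B-L = 16 → Q
  i=42: X-N = 10 → K
  i=43: M-Z = 13 → N
  i=44: O-X = 17 → R
  shifts repeat with period 8: GQKNRTLU

GQKNRTLU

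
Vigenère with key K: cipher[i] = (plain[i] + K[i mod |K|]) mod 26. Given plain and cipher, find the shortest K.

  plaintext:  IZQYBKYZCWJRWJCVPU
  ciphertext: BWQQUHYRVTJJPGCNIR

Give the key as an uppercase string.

  i= 0: B-I = 19 → T
  i= 1: W-Z = 23 → X
  i= 2: Q-Q =  0 → A
  i= 3: Q-Y = 18 → S
  i= 4: U-B = 19 → T
  i= 5: H-K = 23 → X
  i= 6: Y-Y =  0 → A
  i= 7: R-Z = 18 → S
  i= 8: V-C = 19 → T
  i= 9: T-W = 23 → X
  i=10: J-J =  0 → A
  i=11: J-R = 18 → S
  i=12: P-W = 19 → T
  i=13: G-J = 23 → X
  i=14: C-C =  0 → A
  i=15: N-V = 18 → S
  i=16: I-P = 19 → T
  i=17: R-U = 23 → X
  shifts repeat with period 4: TXAS

TXAS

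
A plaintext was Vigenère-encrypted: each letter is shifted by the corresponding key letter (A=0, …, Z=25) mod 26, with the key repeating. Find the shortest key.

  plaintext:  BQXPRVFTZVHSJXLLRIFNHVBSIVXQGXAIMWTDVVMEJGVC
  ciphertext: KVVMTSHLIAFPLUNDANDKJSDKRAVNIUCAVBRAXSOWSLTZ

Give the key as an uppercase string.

  i= 0: K-B =  9 → J
  i= 1: V-Q =  5 → F
  i= 2: V-X = 24 → Y
  i= 3: M-P = 23 → X
  i= 4: T-R =  2 → C
  i= 5: S-V = 23 → X
  i= 6: H-F =  2 → C
  i= 7: L-T = 18 → S
  i= 8: I-Z =  9 → J
  i= 9: A-V =  5 → F
  i=10: F-H = 24 → Y
  i=11: P-S = 23 → X
  i=12: L-J =  2 → C
  i=13: U-X = 23 → X
  i=14: N-L =  2 → C
  i=15: D-L = 18 → S
  i=16: A-R =  9 → J
  i=17: N-I =  5 → F
  i=18: D-F = 24 → Y
  i=19: K-N = 23 → X
  i=20: J-H =  2 → C
  i=21: S-V = 23 → X
  i=22: D-B =  2 → C
  i=23: K-S = 18 → S
  i=24: R-I =  9 → J
  i=25: A-V =  5 → F
  i=26: V-X = 24 → Y
  i=27: N-Q = 23 → X
  i=28: I-G =  2 → C
  i=29: U-X = 23 → X
  i=30: C-A =  2 → C
  i=31: A-I = 18 → S
  i=32: V-M =  9 → J
  i=33: B-W =  5 → F
  i=34: R-T = 24 → Y
  i=35: A-D = 23 → X
  i=36: X-V =  2 → C
  i=37: S-V = 23 → X
  i=38: O-M =  2 → C
  i=39: W-E = 18 → S
  i=40: S-J =  9 → J
  i=41: L-G =  5 → F
  i=42: T-V = 24 → Y
  i=43: Z-C = 23 → X
  shifts repeat with period 8: JFYXCXCS

JFYXCXCS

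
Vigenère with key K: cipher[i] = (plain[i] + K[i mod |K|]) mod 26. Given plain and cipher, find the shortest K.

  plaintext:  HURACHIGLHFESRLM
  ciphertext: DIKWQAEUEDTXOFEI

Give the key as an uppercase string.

  i= 0: D-H = 22 → W
  i= 1: I-U = 14 → O
  i= 2: K-R = 19 → T
  i= 3: W-A = 22 → W
  i= 4: Q-C = 14 → O
  i= 5: A-H = 19 → T
  i= 6: E-I = 22 → W
  i= 7: U-G = 14 → O
  i= 8: E-L = 19 → T
  i= 9: D-H = 22 → W
  i=10: T-F = 14 → O
  i=11: X-E = 19 → T
  i=12: O-S = 22 → W
  i=13: F-R = 14 → O
  i=14: E-L = 19 → T
  i=15: I-M = 22 → W
  shifts repeat with period 3: WOT

WOT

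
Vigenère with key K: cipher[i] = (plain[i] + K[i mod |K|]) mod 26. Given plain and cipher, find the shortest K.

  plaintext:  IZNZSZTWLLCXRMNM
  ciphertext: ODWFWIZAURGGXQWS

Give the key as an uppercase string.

  i= 0: O-I =  6 → G
  i= 1: D-Z =  4 → E
  i= 2: W-N =  9 → J
  i= 3: F-Z =  6 → G
  i= 4: W-S =  4 → E
  i= 5: I-Z =  9 → J
  i= 6: Z-T =  6 → G
  i= 7: A-W =  4 → E
  i= 8: U-L =  9 → J
  i= 9: R-L =  6 → G
  i=10: G-C =  4 → E
  i=11: G-X =  9 → J
  i=12: X-R =  6 → G
  i=13: Q-M =  4 → E
  i=14: W-N =  9 → J
  i=15: S-M =  6 → G
  shifts repeat with period 3: GEJ

GEJ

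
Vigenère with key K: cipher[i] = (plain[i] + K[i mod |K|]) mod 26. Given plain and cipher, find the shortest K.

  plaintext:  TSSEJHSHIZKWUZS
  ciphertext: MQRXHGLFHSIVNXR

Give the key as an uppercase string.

TYZ

  i= 0: M-T = 19 → T
  i= 1: Q-S = 24 → Y
  i= 2: R-S = 25 → Z
  i= 3: X-E = 19 → T
  i= 4: H-J = 24 → Y
  i= 5: G-H = 25 → Z
  i= 6: L-S = 19 → T
  i= 7: F-H = 24 → Y
  i= 8: H-I = 25 → Z
  i= 9: S-Z = 19 → T
  i=10: I-K = 24 → Y
  i=11: V-W = 25 → Z
  i=12: N-U = 19 → T
  i=13: X-Z = 24 → Y
  i=14: R-S = 25 → Z
  shifts repeat with period 3: TYZ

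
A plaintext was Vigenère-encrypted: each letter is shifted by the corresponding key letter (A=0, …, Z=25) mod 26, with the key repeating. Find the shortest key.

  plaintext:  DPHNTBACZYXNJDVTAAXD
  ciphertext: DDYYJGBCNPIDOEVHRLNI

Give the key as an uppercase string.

AORLQFB

  i= 0: D-D =  0 → A
  i= 1: D-P = 14 → O
  i= 2: Y-H = 17 → R
  i= 3: Y-N = 11 → L
  i= 4: J-T = 16 → Q
  i= 5: G-B =  5 → F
  i= 6: B-A =  1 → B
  i= 7: C-C =  0 → A
  i= 8: N-Z = 14 → O
  i= 9: P-Y = 17 → R
  i=10: I-X = 11 → L
  i=11: D-N = 16 → Q
  i=12: O-J =  5 → F
  i=13: E-D =  1 → B
  i=14: V-V =  0 → A
  i=15: H-T = 14 → O
  i=16: R-A = 17 → R
  i=17: L-A = 11 → L
  i=18: N-X = 16 → Q
  i=19: I-D =  5 → F
  shifts repeat with period 7: AORLQFB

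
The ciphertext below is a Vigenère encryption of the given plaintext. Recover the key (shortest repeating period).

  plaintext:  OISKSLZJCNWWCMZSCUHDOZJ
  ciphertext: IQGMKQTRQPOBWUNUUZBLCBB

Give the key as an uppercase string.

UIOCSF

  i= 0: I-O = 20 → U
  i= 1: Q-I =  8 → I
  i= 2: G-S = 14 → O
  i= 3: M-K =  2 → C
  i= 4: K-S = 18 → S
  i= 5: Q-L =  5 → F
  i= 6: T-Z = 20 → U
  i= 7: R-J =  8 → I
  i= 8: Q-C = 14 → O
  i= 9: P-N =  2 → C
  i=10: O-W = 18 → S
  i=11: B-W =  5 → F
  i=12: W-C = 20 → U
  i=13: U-M =  8 → I
  i=14: N-Z = 14 → O
  i=15: U-S =  2 → C
  i=16: U-C = 18 → S
  i=17: Z-U =  5 → F
  i=18: B-H = 20 → U
  i=19: L-D =  8 → I
  i=20: C-O = 14 → O
  i=21: B-Z =  2 → C
  i=22: B-J = 18 → S
  shifts repeat with period 6: UIOCSF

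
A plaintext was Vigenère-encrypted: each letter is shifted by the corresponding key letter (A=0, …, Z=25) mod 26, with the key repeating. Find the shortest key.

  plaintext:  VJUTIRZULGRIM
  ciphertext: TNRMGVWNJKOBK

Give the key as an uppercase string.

YEXT

  i= 0: T-V = 24 → Y
  i= 1: N-J =  4 → E
  i= 2: R-U = 23 → X
  i= 3: M-T = 19 → T
  i= 4: G-I = 24 → Y
  i= 5: V-R =  4 → E
  i= 6: W-Z = 23 → X
  i= 7: N-U = 19 → T
  i= 8: J-L = 24 → Y
  i= 9: K-G =  4 → E
  i=10: O-R = 23 → X
  i=11: B-I = 19 → T
  i=12: K-M = 24 → Y
  shifts repeat with period 4: YEXT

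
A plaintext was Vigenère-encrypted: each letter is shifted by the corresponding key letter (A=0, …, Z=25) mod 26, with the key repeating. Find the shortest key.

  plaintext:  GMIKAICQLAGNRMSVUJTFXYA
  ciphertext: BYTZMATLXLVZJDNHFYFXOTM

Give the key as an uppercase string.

  i= 0: B-G = 21 → V
  i= 1: Y-M = 12 → M
  i= 2: T-I = 11 → L
  i= 3: Z-K = 15 → P
  i= 4: M-A = 12 → M
  i= 5: A-I = 18 → S
  i= 6: T-C = 17 → R
  i= 7: L-Q = 21 → V
  i= 8: X-L = 12 → M
  i= 9: L-A = 11 → L
  i=10: V-G = 15 → P
  i=11: Z-N = 12 → M
  i=12: J-R = 18 → S
  i=13: D-M = 17 → R
  i=14: N-S = 21 → V
  i=15: H-V = 12 → M
  i=16: F-U = 11 → L
  i=17: Y-J = 15 → P
  i=18: F-T = 12 → M
  i=19: X-F = 18 → S
  i=20: O-X = 17 → R
  i=21: T-Y = 21 → V
  i=22: M-A = 12 → M
  shifts repeat with period 7: VMLPMSR

VMLPMSR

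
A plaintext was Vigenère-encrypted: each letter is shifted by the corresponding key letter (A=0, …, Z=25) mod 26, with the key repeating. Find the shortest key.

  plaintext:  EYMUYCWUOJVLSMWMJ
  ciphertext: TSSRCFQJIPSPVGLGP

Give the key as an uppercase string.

PUGXEDU

  i= 0: T-E = 15 → P
  i= 1: S-Y = 20 → U
  i= 2: S-M =  6 → G
  i= 3: R-U = 23 → X
  i= 4: C-Y =  4 → E
  i= 5: F-C =  3 → D
  i= 6: Q-W = 20 → U
  i= 7: J-U = 15 → P
  i= 8: I-O = 20 → U
  i= 9: P-J =  6 → G
  i=10: S-V = 23 → X
  i=11: P-L =  4 → E
  i=12: V-S =  3 → D
  i=13: G-M = 20 → U
  i=14: L-W = 15 → P
  i=15: G-M = 20 → U
  i=16: P-J =  6 → G
  shifts repeat with period 7: PUGXEDU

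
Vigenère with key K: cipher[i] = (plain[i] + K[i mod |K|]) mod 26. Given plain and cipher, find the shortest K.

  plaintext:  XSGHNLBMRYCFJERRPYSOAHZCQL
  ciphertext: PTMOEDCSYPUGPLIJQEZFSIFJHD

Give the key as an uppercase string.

SBGHR

  i= 0: P-X = 18 → S
  i= 1: T-S =  1 → B
  i= 2: M-G =  6 → G
  i= 3: O-H =  7 → H
  i= 4: E-N = 17 → R
  i= 5: D-L = 18 → S
  i= 6: C-B =  1 → B
  i= 7: S-M =  6 → G
  i= 8: Y-R =  7 → H
  i= 9: P-Y = 17 → R
  i=10: U-C = 18 → S
  i=11: G-F =  1 → B
  i=12: P-J =  6 → G
  i=13: L-E =  7 → H
  i=14: I-R = 17 → R
  i=15: J-R = 18 → S
  i=16: Q-P =  1 → B
  i=17: E-Y =  6 → G
  i=18: Z-S =  7 → H
  i=19: F-O = 17 → R
  i=20: S-A = 18 → S
  i=21: I-H =  1 → B
  i=22: F-Z =  6 → G
  i=23: J-C =  7 → H
  i=24: H-Q = 17 → R
  i=25: D-L = 18 → S
  shifts repeat with period 5: SBGHR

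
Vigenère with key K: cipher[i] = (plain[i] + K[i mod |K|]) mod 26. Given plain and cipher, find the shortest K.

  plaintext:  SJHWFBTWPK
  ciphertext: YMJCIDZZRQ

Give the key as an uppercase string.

  i= 0: Y-S =  6 → G
  i= 1: M-J =  3 → D
  i= 2: J-H =  2 → C
  i= 3: C-W =  6 → G
  i= 4: I-F =  3 → D
  i= 5: D-B =  2 → C
  i= 6: Z-T =  6 → G
  i= 7: Z-W =  3 → D
  i= 8: R-P =  2 → C
  i= 9: Q-K =  6 → G
  shifts repeat with period 3: GDC

GDC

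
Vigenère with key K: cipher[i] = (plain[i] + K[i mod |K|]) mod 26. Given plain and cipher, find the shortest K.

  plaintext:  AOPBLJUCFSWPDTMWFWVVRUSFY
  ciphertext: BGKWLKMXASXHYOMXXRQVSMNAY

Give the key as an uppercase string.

  i= 0: B-A =  1 → B
  i= 1: G-O = 18 → S
  i= 2: K-P = 21 → V
  i= 3: W-B = 21 → V
  i= 4: L-L =  0 → A
  i= 5: K-J =  1 → B
  i= 6: M-U = 18 → S
  i= 7: X-C = 21 → V
  i= 8: A-F = 21 → V
  i= 9: S-S =  0 → A
  i=10: X-W =  1 → B
  i=11: H-P = 18 → S
  i=12: Y-D = 21 → V
  i=13: O-T = 21 → V
  i=14: M-M =  0 → A
  i=15: X-W =  1 → B
  i=16: X-F = 18 → S
  i=17: R-W = 21 → V
  i=18: Q-V = 21 → V
  i=19: V-V =  0 → A
  i=20: S-R =  1 → B
  i=21: M-U = 18 → S
  i=22: N-S = 21 → V
  i=23: A-F = 21 → V
  i=24: Y-Y =  0 → A
  shifts repeat with period 5: BSVVA

BSVVA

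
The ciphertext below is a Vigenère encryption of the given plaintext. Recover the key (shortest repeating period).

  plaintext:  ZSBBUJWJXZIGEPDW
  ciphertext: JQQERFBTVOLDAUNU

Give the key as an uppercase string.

  i= 0: J-Z = 10 → K
  i= 1: Q-S = 24 → Y
  i= 2: Q-B = 15 → P
  i= 3: E-B =  3 → D
  i= 4: R-U = 23 → X
  i= 5: F-J = 22 → W
  i= 6: B-W =  5 → F
  i= 7: T-J = 10 → K
  i= 8: V-X = 24 → Y
  i= 9: O-Z = 15 → P
  i=10: L-I =  3 → D
  i=11: D-G = 23 → X
  i=12: A-E = 22 → W
  i=13: U-P =  5 → F
  i=14: N-D = 10 → K
  i=15: U-W = 24 → Y
  shifts repeat with period 7: KYPDXWF

KYPDXWF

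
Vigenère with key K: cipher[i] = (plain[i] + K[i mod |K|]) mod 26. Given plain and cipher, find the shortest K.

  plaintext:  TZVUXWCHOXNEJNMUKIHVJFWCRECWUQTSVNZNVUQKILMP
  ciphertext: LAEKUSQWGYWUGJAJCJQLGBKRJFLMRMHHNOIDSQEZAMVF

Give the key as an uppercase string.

  i= 0: L-T = 18 → S
  i= 1: A-Z =  1 → B
  i= 2: E-V =  9 → J
  i= 3: K-U = 16 → Q
  i= 4: U-X = 23 → X
  i= 5: S-W = 22 → W
  i= 6: Q-C = 14 → O
  i= 7: W-H = 15 → P
  i= 8: G-O = 18 → S
  i= 9: Y-X =  1 → B
  i=10: W-N =  9 → J
  i=11: U-E = 16 → Q
  i=12: G-J = 23 → X
  i=13: J-N = 22 → W
  i=14: A-M = 14 → O
  i=15: J-U = 15 → P
  i=16: C-K = 18 → S
  i=17: J-I =  1 → B
  i=18: Q-H =  9 → J
  i=19: L-V = 16 → Q
  i=20: G-J = 23 → X
  i=21: B-F = 22 → W
  i=22: K-W = 14 → O
  i=23: R-C = 15 → P
  i=24: J-R = 18 → S
  i=25: F-E =  1 → B
  i=26: L-C =  9 → J
  i=27: M-W = 16 → Q
  i=28: R-U = 23 → X
  i=29: M-Q = 22 → W
  i=30: H-T = 14 → O
  i=31: H-S = 15 → P
  i=32: N-V = 18 → S
  i=33: O-N =  1 → B
  i=34: I-Z =  9 → J
  i=35: D-N = 16 → Q
  i=36: S-V = 23 → X
  i=37: Q-U = 22 → W
  i=38: E-Q = 14 → O
  i=39: Z-K = 15 → P
  i=40: A-I = 18 → S
  i=41: M-L =  1 → B
  i=42: V-M =  9 → J
  i=43: F-P = 16 → Q
  shifts repeat with period 8: SBJQXWOP

SBJQXWOP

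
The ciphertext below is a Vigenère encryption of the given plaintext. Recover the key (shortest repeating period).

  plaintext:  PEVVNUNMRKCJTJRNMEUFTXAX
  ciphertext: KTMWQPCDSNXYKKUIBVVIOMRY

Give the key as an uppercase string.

  i= 0: K-P = 21 → V
  i= 1: T-E = 15 → P
  i= 2: M-V = 17 → R
  i= 3: W-V =  1 → B
  i= 4: Q-N =  3 → D
  i= 5: P-U = 21 → V
  i= 6: C-N = 15 → P
  i= 7: D-M = 17 → R
  i= 8: S-R =  1 → B
  i= 9: N-K =  3 → D
  i=10: X-C = 21 → V
  i=11: Y-J = 15 → P
  i=12: K-T = 17 → R
  i=13: K-J =  1 → B
  i=14: U-R =  3 → D
  i=15: I-N = 21 → V
  i=16: B-M = 15 → P
  i=17: V-E = 17 → R
  i=18: V-U =  1 → B
  i=19: I-F =  3 → D
  i=20: O-T = 21 → V
  i=21: M-X = 15 → P
  i=22: R-A = 17 → R
  i=23: Y-X =  1 → B
  shifts repeat with period 5: VPRBD

VPRBD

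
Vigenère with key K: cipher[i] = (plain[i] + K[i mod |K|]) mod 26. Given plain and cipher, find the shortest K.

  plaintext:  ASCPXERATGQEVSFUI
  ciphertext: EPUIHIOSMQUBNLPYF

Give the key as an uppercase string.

  i= 0: E-A =  4 → E
  i= 1: P-S = 23 → X
  i= 2: U-C = 18 → S
  i= 3: I-P = 19 → T
  i= 4: H-X = 10 → K
  i= 5: I-E =  4 → E
  i= 6: O-R = 23 → X
  i= 7: S-A = 18 → S
  i= 8: M-T = 19 → T
  i= 9: Q-G = 10 → K
  i=10: U-Q =  4 → E
  i=11: B-E = 23 → X
  i=12: N-V = 18 → S
  i=13: L-S = 19 → T
  i=14: P-F = 10 → K
  i=15: Y-U =  4 → E
  i=16: F-I = 23 → X
  shifts repeat with period 5: EXSTK

EXSTK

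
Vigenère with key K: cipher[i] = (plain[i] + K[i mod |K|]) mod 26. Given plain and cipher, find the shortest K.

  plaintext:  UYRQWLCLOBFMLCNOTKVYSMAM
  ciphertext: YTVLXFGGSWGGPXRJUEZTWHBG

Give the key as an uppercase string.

EVEVBU

  i= 0: Y-U =  4 → E
  i= 1: T-Y = 21 → V
  i= 2: V-R =  4 → E
  i= 3: L-Q = 21 → V
  i= 4: X-W =  1 → B
  i= 5: F-L = 20 → U
  i= 6: G-C =  4 → E
  i= 7: G-L = 21 → V
  i= 8: S-O =  4 → E
  i= 9: W-B = 21 → V
  i=10: G-F =  1 → B
  i=11: G-M = 20 → U
  i=12: P-L =  4 → E
  i=13: X-C = 21 → V
  i=14: R-N =  4 → E
  i=15: J-O = 21 → V
  i=16: U-T =  1 → B
  i=17: E-K = 20 → U
  i=18: Z-V =  4 → E
  i=19: T-Y = 21 → V
  i=20: W-S =  4 → E
  i=21: H-M = 21 → V
  i=22: B-A =  1 → B
  i=23: G-M = 20 → U
  shifts repeat with period 6: EVEVBU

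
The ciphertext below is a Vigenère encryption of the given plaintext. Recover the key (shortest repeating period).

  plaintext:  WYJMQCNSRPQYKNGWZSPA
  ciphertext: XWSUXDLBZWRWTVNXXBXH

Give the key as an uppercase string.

  i= 0: X-W =  1 → B
  i= 1: W-Y = 24 → Y
  i= 2: S-J =  9 → J
  i= 3: U-M =  8 → I
  i= 4: X-Q =  7 → H
  i= 5: D-C =  1 → B
  i= 6: L-N = 24 → Y
  i= 7: B-S =  9 → J
  i= 8: Z-R =  8 → I
  i= 9: W-P =  7 → H
  i=10: R-Q =  1 → B
  i=11: W-Y = 24 → Y
  i=12: T-K =  9 → J
  i=13: V-N =  8 → I
  i=14: N-G =  7 → H
  i=15: X-W =  1 → B
  i=16: X-Z = 24 → Y
  i=17: B-S =  9 → J
  i=18: X-P =  8 → I
  i=19: H-A =  7 → H
  shifts repeat with period 5: BYJIH

BYJIH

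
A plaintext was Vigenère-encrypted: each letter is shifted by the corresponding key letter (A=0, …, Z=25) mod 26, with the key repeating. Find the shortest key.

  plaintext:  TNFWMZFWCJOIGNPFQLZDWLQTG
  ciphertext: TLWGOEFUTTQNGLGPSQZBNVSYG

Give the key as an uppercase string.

  i= 0: T-T =  0 → A
  i= 1: L-N = 24 → Y
  i= 2: W-F = 17 → R
  i= 3: G-W = 10 → K
  i= 4: O-M =  2 → C
  i= 5: E-Z =  5 → F
  i= 6: F-F =  0 → A
  i= 7: U-W = 24 → Y
  i= 8: T-C = 17 → R
  i= 9: T-J = 10 → K
  i=10: Q-O =  2 → C
  i=11: N-I =  5 → F
  i=12: G-G =  0 → A
  i=13: L-N = 24 → Y
  i=14: G-P = 17 → R
  i=15: P-F = 10 → K
  i=16: S-Q =  2 → C
  i=17: Q-L =  5 → F
  i=18: Z-Z =  0 → A
  i=19: B-D = 24 → Y
  i=20: N-W = 17 → R
  i=21: V-L = 10 → K
  i=22: S-Q =  2 → C
  i=23: Y-T =  5 → F
  i=24: G-G =  0 → A
  shifts repeat with period 6: AYRKCF

AYRKCF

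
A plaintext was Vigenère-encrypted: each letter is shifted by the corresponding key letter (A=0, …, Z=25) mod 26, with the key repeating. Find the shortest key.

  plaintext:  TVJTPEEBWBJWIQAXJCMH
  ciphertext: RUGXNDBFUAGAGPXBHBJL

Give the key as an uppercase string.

YZXE

  i= 0: R-T = 24 → Y
  i= 1: U-V = 25 → Z
  i= 2: G-J = 23 → X
  i= 3: X-T =  4 → E
  i= 4: N-P = 24 → Y
  i= 5: D-E = 25 → Z
  i= 6: B-E = 23 → X
  i= 7: F-B =  4 → E
  i= 8: U-W = 24 → Y
  i= 9: A-B = 25 → Z
  i=10: G-J = 23 → X
  i=11: A-W =  4 → E
  i=12: G-I = 24 → Y
  i=13: P-Q = 25 → Z
  i=14: X-A = 23 → X
  i=15: B-X =  4 → E
  i=16: H-J = 24 → Y
  i=17: B-C = 25 → Z
  i=18: J-M = 23 → X
  i=19: L-H =  4 → E
  shifts repeat with period 4: YZXE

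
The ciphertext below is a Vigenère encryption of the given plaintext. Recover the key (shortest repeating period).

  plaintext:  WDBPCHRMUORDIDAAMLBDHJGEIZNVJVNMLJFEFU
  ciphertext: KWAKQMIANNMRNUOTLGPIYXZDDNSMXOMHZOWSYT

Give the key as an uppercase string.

  i= 0: K-W = 14 → O
  i= 1: W-D = 19 → T
  i= 2: A-B = 25 → Z
  i= 3: K-P = 21 → V
  i= 4: Q-C = 14 → O
  i= 5: M-H =  5 → F
  i= 6: I-R = 17 → R
  i= 7: A-M = 14 → O
  i= 8: N-U = 19 → T
  i= 9: N-O = 25 → Z
  i=10: M-R = 21 → V
  i=11: R-D = 14 → O
  i=12: N-I =  5 → F
  i=13: U-D = 17 → R
  i=14: O-A = 14 → O
  i=15: T-A = 19 → T
  i=16: L-M = 25 → Z
  i=17: G-L = 21 → V
  i=18: P-B = 14 → O
  i=19: I-D =  5 → F
  i=20: Y-H = 17 → R
  i=21: X-J = 14 → O
  i=22: Z-G = 19 → T
  i=23: D-E = 25 → Z
  i=24: D-I = 21 → V
  i=25: N-Z = 14 → O
  i=26: S-N =  5 → F
  i=27: M-V = 17 → R
  i=28: X-J = 14 → O
  i=29: O-V = 19 → T
  i=30: M-N = 25 → Z
  i=31: H-M = 21 → V
  i=32: Z-L = 14 → O
  i=33: O-J =  5 → F
  i=34: W-F = 17 → R
  i=35: S-E = 14 → O
  i=36: Y-F = 19 → T
  i=37: T-U = 25 → Z
  shifts repeat with period 7: OTZVOFR

OTZVOFR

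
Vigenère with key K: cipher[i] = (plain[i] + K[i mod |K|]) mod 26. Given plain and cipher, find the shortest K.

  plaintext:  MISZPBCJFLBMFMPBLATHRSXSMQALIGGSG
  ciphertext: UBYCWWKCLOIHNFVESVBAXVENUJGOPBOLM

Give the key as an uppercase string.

  i= 0: U-M =  8 → I
  i= 1: B-I = 19 → T
  i= 2: Y-S =  6 → G
  i= 3: C-Z =  3 → D
  i= 4: W-P =  7 → H
  i= 5: W-B = 21 → V
  i= 6: K-C =  8 → I
  i= 7: C-J = 19 → T
  i= 8: L-F =  6 → G
  i= 9: O-L =  3 → D
  i=10: I-B =  7 → H
  i=11: H-M = 21 → V
  i=12: N-F =  8 → I
  i=13: F-M = 19 → T
  i=14: V-P =  6 → G
  i=15: E-B =  3 → D
  i=16: S-L =  7 → H
  i=17: V-A = 21 → V
  i=18: B-T =  8 → I
  i=19: A-H = 19 → T
  i=20: X-R =  6 → G
  i=21: V-S =  3 → D
  i=22: E-X =  7 → H
  i=23: N-S = 21 → V
  i=24: U-M =  8 → I
  i=25: J-Q = 19 → T
  i=26: G-A =  6 → G
  i=27: O-L =  3 → D
  i=28: P-I =  7 → H
  i=29: B-G = 21 → V
  i=30: O-G =  8 → I
  i=31: L-S = 19 → T
  i=32: M-G =  6 → G
  shifts repeat with period 6: ITGDHV

ITGDHV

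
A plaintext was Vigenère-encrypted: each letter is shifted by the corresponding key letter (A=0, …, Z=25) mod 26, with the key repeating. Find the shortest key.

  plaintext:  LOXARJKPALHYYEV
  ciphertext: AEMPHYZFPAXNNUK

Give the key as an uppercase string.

  i= 0: A-L = 15 → P
  i= 1: E-O = 16 → Q
  i= 2: M-X = 15 → P
  i= 3: P-A = 15 → P
  i= 4: H-R = 16 → Q
  i= 5: Y-J = 15 → P
  i= 6: Z-K = 15 → P
  i= 7: F-P = 16 → Q
  i= 8: P-A = 15 → P
  i= 9: A-L = 15 → P
  i=10: X-H = 16 → Q
  i=11: N-Y = 15 → P
  i=12: N-Y = 15 → P
  i=13: U-E = 16 → Q
  i=14: K-V = 15 → P
  shifts repeat with period 3: PQP

PQP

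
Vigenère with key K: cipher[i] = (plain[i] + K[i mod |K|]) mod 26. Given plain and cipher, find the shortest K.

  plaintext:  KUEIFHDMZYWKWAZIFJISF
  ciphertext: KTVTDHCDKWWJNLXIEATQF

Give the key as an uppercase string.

AZRLY

  i= 0: K-K =  0 → A
  i= 1: T-U = 25 → Z
  i= 2: V-E = 17 → R
  i= 3: T-I = 11 → L
  i= 4: D-F = 24 → Y
  i= 5: H-H =  0 → A
  i= 6: C-D = 25 → Z
  i= 7: D-M = 17 → R
  i= 8: K-Z = 11 → L
  i= 9: W-Y = 24 → Y
  i=10: W-W =  0 → A
  i=11: J-K = 25 → Z
  i=12: N-W = 17 → R
  i=13: L-A = 11 → L
  i=14: X-Z = 24 → Y
  i=15: I-I =  0 → A
  i=16: E-F = 25 → Z
  i=17: A-J = 17 → R
  i=18: T-I = 11 → L
  i=19: Q-S = 24 → Y
  i=20: F-F =  0 → A
  shifts repeat with period 5: AZRLY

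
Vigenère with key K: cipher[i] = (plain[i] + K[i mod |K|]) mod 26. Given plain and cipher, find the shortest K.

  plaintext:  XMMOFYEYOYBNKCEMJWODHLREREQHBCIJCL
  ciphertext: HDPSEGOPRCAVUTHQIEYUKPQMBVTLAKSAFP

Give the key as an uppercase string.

KRDEZI

  i= 0: H-X = 10 → K
  i= 1: D-M = 17 → R
  i= 2: P-M =  3 → D
  i= 3: S-O =  4 → E
  i= 4: E-F = 25 → Z
  i= 5: G-Y =  8 → I
  i= 6: O-E = 10 → K
  i= 7: P-Y = 17 → R
  i= 8: R-O =  3 → D
  i= 9: C-Y =  4 → E
  i=10: A-B = 25 → Z
  i=11: V-N =  8 → I
  i=12: U-K = 10 → K
  i=13: T-C = 17 → R
  i=14: H-E =  3 → D
  i=15: Q-M =  4 → E
  i=16: I-J = 25 → Z
  i=17: E-W =  8 → I
  i=18: Y-O = 10 → K
  i=19: U-D = 17 → R
  i=20: K-H =  3 → D
  i=21: P-L =  4 → E
  i=22: Q-R = 25 → Z
  i=23: M-E =  8 → I
  i=24: B-R = 10 → K
  i=25: V-E = 17 → R
  i=26: T-Q =  3 → D
  i=27: L-H =  4 → E
  i=28: A-B = 25 → Z
  i=29: K-C =  8 → I
  i=30: S-I = 10 → K
  i=31: A-J = 17 → R
  i=32: F-C =  3 → D
  i=33: P-L =  4 → E
  shifts repeat with period 6: KRDEZI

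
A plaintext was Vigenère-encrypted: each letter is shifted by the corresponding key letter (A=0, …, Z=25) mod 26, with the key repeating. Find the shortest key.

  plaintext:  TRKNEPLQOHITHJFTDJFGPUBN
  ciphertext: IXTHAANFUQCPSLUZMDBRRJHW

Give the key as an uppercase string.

PGJUWLC

  i= 0: I-T = 15 → P
  i= 1: X-R =  6 → G
  i= 2: T-K =  9 → J
  i= 3: H-N = 20 → U
  i= 4: A-E = 22 → W
  i= 5: A-P = 11 → L
  i= 6: N-L =  2 → C
  i= 7: F-Q = 15 → P
  i= 8: U-O =  6 → G
  i= 9: Q-H =  9 → J
  i=10: C-I = 20 → U
  i=11: P-T = 22 → W
  i=12: S-H = 11 → L
  i=13: L-J =  2 → C
  i=14: U-F = 15 → P
  i=15: Z-T =  6 → G
  i=16: M-D =  9 → J
  i=17: D-J = 20 → U
  i=18: B-F = 22 → W
  i=19: R-G = 11 → L
  i=20: R-P =  2 → C
  i=21: J-U = 15 → P
  i=22: H-B =  6 → G
  i=23: W-N =  9 → J
  shifts repeat with period 7: PGJUWLC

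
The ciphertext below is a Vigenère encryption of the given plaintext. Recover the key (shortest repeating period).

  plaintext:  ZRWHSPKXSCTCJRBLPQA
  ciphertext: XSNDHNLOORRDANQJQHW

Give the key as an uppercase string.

  i= 0: X-Z = 24 → Y
  i= 1: S-R =  1 → B
  i= 2: N-W = 17 → R
  i= 3: D-H = 22 → W
  i= 4: H-S = 15 → P
  i= 5: N-P = 24 → Y
  i= 6: L-K =  1 → B
  i= 7: O-X = 17 → R
  i= 8: O-S = 22 → W
  i= 9: R-C = 15 → P
  i=10: R-T = 24 → Y
  i=11: D-C =  1 → B
  i=12: A-J = 17 → R
  i=13: N-R = 22 → W
  i=14: Q-B = 15 → P
  i=15: J-L = 24 → Y
  i=16: Q-P =  1 → B
  i=17: H-Q = 17 → R
  i=18: W-A = 22 → W
  shifts repeat with period 5: YBRWP

YBRWP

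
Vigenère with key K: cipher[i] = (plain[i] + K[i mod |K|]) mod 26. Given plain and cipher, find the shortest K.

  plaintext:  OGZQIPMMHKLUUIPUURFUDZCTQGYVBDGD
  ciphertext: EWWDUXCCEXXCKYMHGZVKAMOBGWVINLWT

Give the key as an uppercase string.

QQXNMI

  i= 0: E-O = 16 → Q
  i= 1: W-G = 16 → Q
  i= 2: W-Z = 23 → X
  i= 3: D-Q = 13 → N
  i= 4: U-I = 12 → M
  i= 5: X-P =  8 → I
  i= 6: C-M = 16 → Q
  i= 7: C-M = 16 → Q
  i= 8: E-H = 23 → X
  i= 9: X-K = 13 → N
  i=10: X-L = 12 → M
  i=11: C-U =  8 → I
  i=12: K-U = 16 → Q
  i=13: Y-I = 16 → Q
  i=14: M-P = 23 → X
  i=15: H-U = 13 → N
  i=16: G-U = 12 → M
  i=17: Z-R =  8 → I
  i=18: V-F = 16 → Q
  i=19: K-U = 16 → Q
  i=20: A-D = 23 → X
  i=21: M-Z = 13 → N
  i=22: O-C = 12 → M
  i=23: B-T =  8 → I
  i=24: G-Q = 16 → Q
  i=25: W-G = 16 → Q
  i=26: V-Y = 23 → X
  i=27: I-V = 13 → N
  i=28: N-B = 12 → M
  i=29: L-D =  8 → I
  i=30: W-G = 16 → Q
  i=31: T-D = 16 → Q
  shifts repeat with period 6: QQXNMI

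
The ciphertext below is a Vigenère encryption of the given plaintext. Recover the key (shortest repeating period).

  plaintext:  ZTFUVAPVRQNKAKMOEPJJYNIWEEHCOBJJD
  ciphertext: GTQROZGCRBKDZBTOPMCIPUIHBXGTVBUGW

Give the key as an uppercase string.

  i= 0: G-Z =  7 → H
  i= 1: T-T =  0 → A
  i= 2: Q-F = 11 → L
  i= 3: R-U = 23 → X
  i= 4: O-V = 19 → T
  i= 5: Z-A = 25 → Z
  i= 6: G-P = 17 → R
  i= 7: C-V =  7 → H
  i= 8: R-R =  0 → A
  i= 9: B-Q = 11 → L
  i=10: K-N = 23 → X
  i=11: D-K = 19 → T
  i=12: Z-A = 25 → Z
  i=13: B-K = 17 → R
  i=14: T-M =  7 → H
  i=15: O-O =  0 → A
  i=16: P-E = 11 → L
  i=17: M-P = 23 → X
  i=18: C-J = 19 → T
  i=19: I-J = 25 → Z
  i=20: P-Y = 17 → R
  i=21: U-N =  7 → H
  i=22: I-I =  0 → A
  i=23: H-W = 11 → L
  i=24: B-E = 23 → X
  i=25: X-E = 19 → T
  i=26: G-H = 25 → Z
  i=27: T-C = 17 → R
  i=28: V-O =  7 → H
  i=29: B-B =  0 → A
  i=30: U-J = 11 → L
  i=31: G-J = 23 → X
  i=32: W-D = 19 → T
  shifts repeat with period 7: HALXTZR

HALXTZR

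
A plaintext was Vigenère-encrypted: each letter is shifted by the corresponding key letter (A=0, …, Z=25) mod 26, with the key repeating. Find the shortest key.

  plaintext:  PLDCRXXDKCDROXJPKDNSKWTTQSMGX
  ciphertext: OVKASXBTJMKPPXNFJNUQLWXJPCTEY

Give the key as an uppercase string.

ZKHYBAEQ

  i= 0: O-P = 25 → Z
  i= 1: V-L = 10 → K
  i= 2: K-D =  7 → H
  i= 3: A-C = 24 → Y
  i= 4: S-R =  1 → B
  i= 5: X-X =  0 → A
  i= 6: B-X =  4 → E
  i= 7: T-D = 16 → Q
  i= 8: J-K = 25 → Z
  i= 9: M-C = 10 → K
  i=10: K-D =  7 → H
  i=11: P-R = 24 → Y
  i=12: P-O =  1 → B
  i=13: X-X =  0 → A
  i=14: N-J =  4 → E
  i=15: F-P = 16 → Q
  i=16: J-K = 25 → Z
  i=17: N-D = 10 → K
  i=18: U-N =  7 → H
  i=19: Q-S = 24 → Y
  i=20: L-K =  1 → B
  i=21: W-W =  0 → A
  i=22: X-T =  4 → E
  i=23: J-T = 16 → Q
  i=24: P-Q = 25 → Z
  i=25: C-S = 10 → K
  i=26: T-M =  7 → H
  i=27: E-G = 24 → Y
  i=28: Y-X =  1 → B
  shifts repeat with period 8: ZKHYBAEQ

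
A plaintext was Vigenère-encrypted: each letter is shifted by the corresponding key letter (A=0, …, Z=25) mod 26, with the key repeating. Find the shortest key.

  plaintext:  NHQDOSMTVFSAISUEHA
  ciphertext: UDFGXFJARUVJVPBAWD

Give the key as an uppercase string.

HWPDJNX

  i= 0: U-N =  7 → H
  i= 1: D-H = 22 → W
  i= 2: F-Q = 15 → P
  i= 3: G-D =  3 → D
  i= 4: X-O =  9 → J
  i= 5: F-S = 13 → N
  i= 6: J-M = 23 → X
  i= 7: A-T =  7 → H
  i= 8: R-V = 22 → W
  i= 9: U-F = 15 → P
  i=10: V-S =  3 → D
  i=11: J-A =  9 → J
  i=12: V-I = 13 → N
  i=13: P-S = 23 → X
  i=14: B-U =  7 → H
  i=15: A-E = 22 → W
  i=16: W-H = 15 → P
  i=17: D-A =  3 → D
  shifts repeat with period 7: HWPDJNX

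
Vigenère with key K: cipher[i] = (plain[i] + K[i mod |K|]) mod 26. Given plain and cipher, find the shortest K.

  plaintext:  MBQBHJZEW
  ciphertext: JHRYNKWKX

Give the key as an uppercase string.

  i= 0: J-M = 23 → X
  i= 1: H-B =  6 → G
  i= 2: R-Q =  1 → B
  i= 3: Y-B = 23 → X
  i= 4: N-H =  6 → G
  i= 5: K-J =  1 → B
  i= 6: W-Z = 23 → X
  i= 7: K-E =  6 → G
  i= 8: X-W =  1 → B
  shifts repeat with period 3: XGB

XGB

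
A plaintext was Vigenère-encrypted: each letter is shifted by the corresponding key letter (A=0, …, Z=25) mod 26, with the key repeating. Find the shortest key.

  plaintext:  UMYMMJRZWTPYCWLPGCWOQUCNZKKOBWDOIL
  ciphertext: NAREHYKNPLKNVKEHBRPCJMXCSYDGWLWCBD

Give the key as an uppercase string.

  i= 0: N-U = 19 → T
  i= 1: A-M = 14 → O
  i= 2: R-Y = 19 → T
  i= 3: E-M = 18 → S
  i= 4: H-M = 21 → V
  i= 5: Y-J = 15 → P
  i= 6: K-R = 19 → T
  i= 7: N-Z = 14 → O
  i= 8: P-W = 19 → T
  i= 9: L-T = 18 → S
  i=10: K-P = 21 → V
  i=11: N-Y = 15 → P
  i=12: V-C = 19 → T
  i=13: K-W = 14 → O
  i=14: E-L = 19 → T
  i=15: H-P = 18 → S
  i=16: B-G = 21 → V
  i=17: R-C = 15 → P
  i=18: P-W = 19 → T
  i=19: C-O = 14 → O
  i=20: J-Q = 19 → T
  i=21: M-U = 18 → S
  i=22: X-C = 21 → V
  i=23: C-N = 15 → P
  i=24: S-Z = 19 → T
  i=25: Y-K = 14 → O
  i=26: D-K = 19 → T
  i=27: G-O = 18 → S
  i=28: W-B = 21 → V
  i=29: L-W = 15 → P
  i=30: W-D = 19 → T
  i=31: C-O = 14 → O
  i=32: B-I = 19 → T
  i=33: D-L = 18 → S
  shifts repeat with period 6: TOTSVP

TOTSVP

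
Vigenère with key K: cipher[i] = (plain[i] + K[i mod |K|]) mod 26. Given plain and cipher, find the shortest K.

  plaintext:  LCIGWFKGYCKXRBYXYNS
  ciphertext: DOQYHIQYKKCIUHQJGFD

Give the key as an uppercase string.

  i= 0: D-L = 18 → S
  i= 1: O-C = 12 → M
  i= 2: Q-I =  8 → I
  i= 3: Y-G = 18 → S
  i= 4: H-W = 11 → L
  i= 5: I-F =  3 → D
  i= 6: Q-K =  6 → G
  i= 7: Y-G = 18 → S
  i= 8: K-Y = 12 → M
  i= 9: K-C =  8 → I
  i=10: C-K = 18 → S
  i=11: I-X = 11 → L
  i=12: U-R =  3 → D
  i=13: H-B =  6 → G
  i=14: Q-Y = 18 → S
  i=15: J-X = 12 → M
  i=16: G-Y =  8 → I
  i=17: F-N = 18 → S
  i=18: D-S = 11 → L
  shifts repeat with period 7: SMISLDG

SMISLDG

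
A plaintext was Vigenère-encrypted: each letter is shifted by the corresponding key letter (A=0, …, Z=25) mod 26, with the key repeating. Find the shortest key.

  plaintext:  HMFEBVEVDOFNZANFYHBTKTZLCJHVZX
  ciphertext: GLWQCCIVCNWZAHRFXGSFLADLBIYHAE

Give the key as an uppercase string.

ZZRMBHEA

  i= 0: G-H = 25 → Z
  i= 1: L-M = 25 → Z
  i= 2: W-F = 17 → R
  i= 3: Q-E = 12 → M
  i= 4: C-B =  1 → B
  i= 5: C-V =  7 → H
  i= 6: I-E =  4 → E
  i= 7: V-V =  0 → A
  i= 8: C-D = 25 → Z
  i= 9: N-O = 25 → Z
  i=10: W-F = 17 → R
  i=11: Z-N = 12 → M
  i=12: A-Z =  1 → B
  i=13: H-A =  7 → H
  i=14: R-N =  4 → E
  i=15: F-F =  0 → A
  i=16: X-Y = 25 → Z
  i=17: G-H = 25 → Z
  i=18: S-B = 17 → R
  i=19: F-T = 12 → M
  i=20: L-K =  1 → B
  i=21: A-T =  7 → H
  i=22: D-Z =  4 → E
  i=23: L-L =  0 → A
  i=24: B-C = 25 → Z
  i=25: I-J = 25 → Z
  i=26: Y-H = 17 → R
  i=27: H-V = 12 → M
  i=28: A-Z =  1 → B
  i=29: E-X =  7 → H
  shifts repeat with period 8: ZZRMBHEA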